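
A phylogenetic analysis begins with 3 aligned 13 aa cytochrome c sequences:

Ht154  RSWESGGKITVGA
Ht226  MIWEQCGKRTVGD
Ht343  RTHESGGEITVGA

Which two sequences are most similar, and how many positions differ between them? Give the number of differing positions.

3

Pairwise Hamming distances:
  Ht154 vs Ht226: 6
  Ht154 vs Ht343: 3
  Ht226 vs Ht343: 8
The smallest is 3, between Ht154 and Ht343.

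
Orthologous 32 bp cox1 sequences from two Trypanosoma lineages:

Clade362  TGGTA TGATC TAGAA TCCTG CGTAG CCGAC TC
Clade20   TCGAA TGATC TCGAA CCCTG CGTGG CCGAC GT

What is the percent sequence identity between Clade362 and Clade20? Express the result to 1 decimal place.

78.1%

Mismatches occur at site 2 (G/C), site 4 (T/A), site 12 (A/C), site 16 (T/C), site 24 (A/G), site 31 (T/G), site 32 (C/T).
25 of the 32 sites match, so the percent identity is 25/32 × 100 = 78.1%.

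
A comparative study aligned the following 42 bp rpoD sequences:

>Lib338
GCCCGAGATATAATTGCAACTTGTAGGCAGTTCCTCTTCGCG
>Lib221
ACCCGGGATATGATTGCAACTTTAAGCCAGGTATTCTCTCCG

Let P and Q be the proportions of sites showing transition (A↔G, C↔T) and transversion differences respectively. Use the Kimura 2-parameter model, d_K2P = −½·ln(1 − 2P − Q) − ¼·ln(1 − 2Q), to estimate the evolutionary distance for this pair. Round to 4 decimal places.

0.3639

The sequences differ at positions 1 (G/A, transition), 6 (A/G, transition), 12 (A/G, transition), 23 (G/T, transversion), 24 (T/A, transversion), 27 (G/C, transversion), 31 (T/G, transversion), 33 (C/A, transversion), 34 (C/T, transition), 38 (T/C, transition), 39 (C/T, transition), 40 (G/C, transversion).
Of the 12 differences, 6 transitions and 6 transversions over 42 sites: P = 6/42 = 0.142857, Q = 6/42 = 0.142857.
d = −0.5·ln(0.571429) − 0.25·ln(0.714286) = −0.5·(-0.559615) − 0.25·(-0.336472) = 0.3639.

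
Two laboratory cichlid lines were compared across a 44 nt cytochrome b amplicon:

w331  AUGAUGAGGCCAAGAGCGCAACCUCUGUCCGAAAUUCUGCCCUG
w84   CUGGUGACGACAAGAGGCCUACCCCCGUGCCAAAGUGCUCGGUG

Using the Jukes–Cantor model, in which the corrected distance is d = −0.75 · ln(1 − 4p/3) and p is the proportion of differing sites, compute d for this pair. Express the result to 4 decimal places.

0.5429

Differing sites — 1:A/C; 4:A/G; 8:G/C; 10:C/A; 17:C/G; 18:G/C; 20:A/U; 24:U/C; 26:U/C; 29:C/G; 31:G/C; 35:U/G; 37:C/G; 38:U/C; 39:G/U; 41:C/G; 42:C/G.
p = 17/44 = 0.386364.
d = −0.75 · ln(1 − (4/3)·0.386364) = −0.75 · ln(0.484848) = −0.75 · (-0.723920) = 0.5429.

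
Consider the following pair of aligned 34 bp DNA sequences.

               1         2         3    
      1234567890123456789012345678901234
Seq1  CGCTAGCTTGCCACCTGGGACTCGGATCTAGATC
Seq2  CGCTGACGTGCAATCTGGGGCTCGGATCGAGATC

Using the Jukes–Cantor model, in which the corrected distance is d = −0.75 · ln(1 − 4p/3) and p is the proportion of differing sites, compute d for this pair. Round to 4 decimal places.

Mismatches occur at site 5 (A/G), site 6 (G/A), site 8 (T/G), site 12 (C/A), site 14 (C/T), site 20 (A/G), site 29 (T/G).
p = 7/34 = 0.205882.
d = −0.75 · ln(1 − (4/3)·0.205882) = −0.75 · ln(0.725491) = −0.75 · (-0.320907) = 0.2407.

0.2407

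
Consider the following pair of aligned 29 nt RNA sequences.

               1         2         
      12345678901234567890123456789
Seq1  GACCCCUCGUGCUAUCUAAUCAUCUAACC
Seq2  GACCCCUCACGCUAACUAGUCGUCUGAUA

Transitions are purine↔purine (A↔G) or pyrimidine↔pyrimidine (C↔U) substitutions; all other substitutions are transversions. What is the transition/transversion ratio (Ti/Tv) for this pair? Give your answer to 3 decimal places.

3.000

Mismatches occur at site 9 (G/A, transition), site 10 (U/C, transition), site 15 (U/A, transversion), site 19 (A/G, transition), site 22 (A/G, transition), site 26 (A/G, transition), site 28 (C/U, transition), site 29 (C/A, transversion).
Of the 8 differences, 6 transitions and 2 transversions, so Ti/Tv = 6/2 = 3.000.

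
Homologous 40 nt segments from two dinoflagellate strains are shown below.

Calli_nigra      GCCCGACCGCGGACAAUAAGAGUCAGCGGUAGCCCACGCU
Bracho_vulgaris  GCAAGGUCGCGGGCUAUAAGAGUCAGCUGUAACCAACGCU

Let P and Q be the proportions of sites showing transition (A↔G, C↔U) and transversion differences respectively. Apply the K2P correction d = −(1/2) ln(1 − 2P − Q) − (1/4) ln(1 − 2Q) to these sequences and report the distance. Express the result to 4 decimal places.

0.2684

Mismatches occur at site 3 (C→A, transversion), site 4 (C→A, transversion), site 6 (A→G, transition), site 7 (C→U, transition), site 13 (A→G, transition), site 15 (A→U, transversion), site 28 (G→U, transversion), site 32 (G→A, transition), site 35 (C→A, transversion).
Of the 9 differences, 4 transitions and 5 transversions over 40 sites: P = 4/40 = 0.100000, Q = 5/40 = 0.125000.
d = −0.5·ln(0.675000) − 0.25·ln(0.750000) = −0.5·(-0.393043) − 0.25·(-0.287682) = 0.2684.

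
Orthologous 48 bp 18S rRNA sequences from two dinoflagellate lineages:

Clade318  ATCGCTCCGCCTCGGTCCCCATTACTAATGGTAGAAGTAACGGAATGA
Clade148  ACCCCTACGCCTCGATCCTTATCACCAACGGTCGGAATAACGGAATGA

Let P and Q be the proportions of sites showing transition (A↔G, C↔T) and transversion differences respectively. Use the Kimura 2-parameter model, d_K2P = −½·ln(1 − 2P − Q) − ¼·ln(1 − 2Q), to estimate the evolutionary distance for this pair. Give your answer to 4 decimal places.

The sequences differ at positions 2 (T/C, transition), 4 (G/C, transversion), 7 (C/A, transversion), 15 (G/A, transition), 19 (C/T, transition), 20 (C/T, transition), 23 (T/C, transition), 26 (T/C, transition), 29 (T/C, transition), 33 (A/C, transversion), 35 (A/G, transition), 37 (G/A, transition).
Of the 12 differences, 9 transitions and 3 transversions over 48 sites: P = 9/48 = 0.187500, Q = 3/48 = 0.062500.
d = −0.5·ln(0.562500) − 0.25·ln(0.875000) = −0.5·(-0.575364) − 0.25·(-0.133531) = 0.3211.

0.3211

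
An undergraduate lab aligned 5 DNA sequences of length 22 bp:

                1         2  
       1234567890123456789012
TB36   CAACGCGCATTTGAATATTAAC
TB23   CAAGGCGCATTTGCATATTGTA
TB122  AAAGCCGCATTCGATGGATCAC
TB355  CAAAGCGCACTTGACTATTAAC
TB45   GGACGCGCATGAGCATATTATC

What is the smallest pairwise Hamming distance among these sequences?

3

Pairwise Hamming distances:
  TB36 vs TB23: 5
  TB36 vs TB122: 9
  TB36 vs TB355: 3
  TB36 vs TB45: 6
  TB23 vs TB122: 11
  TB23 vs TB355: 7
  TB23 vs TB45: 7
  TB122 vs TB355: 10
  TB122 vs TB45: 13
  TB355 vs TB45: 9
The smallest is 3, between TB36 and TB355.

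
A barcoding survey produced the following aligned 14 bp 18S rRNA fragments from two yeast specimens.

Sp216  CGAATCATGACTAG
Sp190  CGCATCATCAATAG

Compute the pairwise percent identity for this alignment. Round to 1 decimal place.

The sequences differ at positions 3 (A/C), 9 (G/C), 11 (C/A).
11 of the 14 sites match, so the percent identity is 11/14 × 100 = 78.6%.

78.6%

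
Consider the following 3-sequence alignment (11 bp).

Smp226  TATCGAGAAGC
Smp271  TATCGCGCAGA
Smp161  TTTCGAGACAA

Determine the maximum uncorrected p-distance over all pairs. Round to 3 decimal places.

Pairwise Hamming distances:
  Smp226 vs Smp271: 3
  Smp226 vs Smp161: 4
  Smp271 vs Smp161: 5
The largest is 5 mismatches, between Smp271 and Smp161; p = 5/11 = 0.455.

0.455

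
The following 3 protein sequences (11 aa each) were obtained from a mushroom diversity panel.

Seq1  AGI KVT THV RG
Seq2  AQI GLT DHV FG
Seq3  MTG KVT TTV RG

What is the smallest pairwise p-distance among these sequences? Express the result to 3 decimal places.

Pairwise Hamming distances:
  Seq1 vs Seq2: 5
  Seq1 vs Seq3: 4
  Seq2 vs Seq3: 8
The smallest is 4 mismatches, between Seq1 and Seq3; p = 4/11 = 0.364.

0.364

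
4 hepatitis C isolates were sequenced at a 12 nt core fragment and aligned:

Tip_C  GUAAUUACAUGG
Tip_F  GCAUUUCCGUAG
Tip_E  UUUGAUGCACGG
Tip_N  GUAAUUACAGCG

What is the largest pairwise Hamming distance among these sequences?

Pairwise Hamming distances:
  Tip_C vs Tip_F: 5
  Tip_C vs Tip_E: 6
  Tip_C vs Tip_N: 2
  Tip_F vs Tip_E: 9
  Tip_F vs Tip_N: 6
  Tip_E vs Tip_N: 7
The largest is 9, between Tip_F and Tip_E.

9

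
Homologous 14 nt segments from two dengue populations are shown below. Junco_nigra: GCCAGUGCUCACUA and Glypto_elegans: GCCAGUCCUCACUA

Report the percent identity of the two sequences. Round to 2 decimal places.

92.86%

A single mismatch occurs at site 7 (G/C).
13 of the 14 sites match, so the percent identity is 13/14 × 100 = 92.86%.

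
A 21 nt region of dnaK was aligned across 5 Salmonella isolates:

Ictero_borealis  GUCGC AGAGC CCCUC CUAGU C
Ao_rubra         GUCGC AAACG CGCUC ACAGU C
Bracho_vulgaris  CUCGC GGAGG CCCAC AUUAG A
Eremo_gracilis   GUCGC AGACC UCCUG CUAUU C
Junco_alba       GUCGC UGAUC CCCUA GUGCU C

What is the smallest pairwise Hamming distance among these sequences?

Pairwise Hamming distances:
  Ictero_borealis vs Ao_rubra: 6
  Ictero_borealis vs Bracho_vulgaris: 9
  Ictero_borealis vs Eremo_gracilis: 4
  Ictero_borealis vs Junco_alba: 6
  Ao_rubra vs Bracho_vulgaris: 11
  Ao_rubra vs Eremo_gracilis: 8
  Ao_rubra vs Junco_alba: 10
  Bracho_vulgaris vs Eremo_gracilis: 12
  Bracho_vulgaris vs Junco_alba: 11
  Eremo_gracilis vs Junco_alba: 7
The smallest is 4, between Ictero_borealis and Eremo_gracilis.

4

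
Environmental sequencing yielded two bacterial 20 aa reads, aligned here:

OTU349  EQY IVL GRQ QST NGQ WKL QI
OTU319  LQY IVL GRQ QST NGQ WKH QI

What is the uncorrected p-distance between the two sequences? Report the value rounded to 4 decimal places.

0.1000

The sequences differ at positions 1 (E/L), 18 (L/H).
There are 2 differences over 20 sites, so p = 2/20 = 0.1000.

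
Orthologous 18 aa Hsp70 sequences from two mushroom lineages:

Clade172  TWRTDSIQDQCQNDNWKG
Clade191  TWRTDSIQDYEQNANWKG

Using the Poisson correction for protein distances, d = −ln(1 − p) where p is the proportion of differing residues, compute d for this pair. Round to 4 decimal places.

Differing sites — 10:Q/Y; 11:C/E; 14:D/A.
p = 3/18 = 0.166667.
d = −ln(1 − 0.166667) = −ln(0.833333) = 0.1823.

0.1823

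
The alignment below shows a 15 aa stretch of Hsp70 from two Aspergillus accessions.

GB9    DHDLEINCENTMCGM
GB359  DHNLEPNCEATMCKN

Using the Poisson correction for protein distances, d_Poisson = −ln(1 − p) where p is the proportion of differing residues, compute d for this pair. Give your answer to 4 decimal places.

0.4055

The sequences differ at positions 3 (D/N), 6 (I/P), 10 (N/A), 14 (G/K), 15 (M/N).
p = 5/15 = 0.333333.
d = −ln(1 − 0.333333) = −ln(0.666667) = 0.4055.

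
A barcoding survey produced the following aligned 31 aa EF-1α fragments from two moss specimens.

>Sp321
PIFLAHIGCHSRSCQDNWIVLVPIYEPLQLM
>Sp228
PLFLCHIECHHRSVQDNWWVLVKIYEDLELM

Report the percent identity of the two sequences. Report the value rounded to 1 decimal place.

The sequences differ at positions 2 (I/L), 5 (A/C), 8 (G/E), 11 (S/H), 14 (C/V), 19 (I/W), 23 (P/K), 27 (P/D), 29 (Q/E).
22 of the 31 sites match, so the percent identity is 22/31 × 100 = 71.0%.

71.0%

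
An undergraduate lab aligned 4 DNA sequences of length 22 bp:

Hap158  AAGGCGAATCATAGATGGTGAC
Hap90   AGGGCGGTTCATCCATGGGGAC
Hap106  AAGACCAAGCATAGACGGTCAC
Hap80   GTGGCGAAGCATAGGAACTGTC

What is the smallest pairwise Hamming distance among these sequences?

5

Pairwise Hamming distances:
  Hap158 vs Hap90: 6
  Hap158 vs Hap106: 5
  Hap158 vs Hap80: 8
  Hap90 vs Hap106: 11
  Hap90 vs Hap80: 13
  Hap106 vs Hap80: 10
The smallest is 5, between Hap158 and Hap106.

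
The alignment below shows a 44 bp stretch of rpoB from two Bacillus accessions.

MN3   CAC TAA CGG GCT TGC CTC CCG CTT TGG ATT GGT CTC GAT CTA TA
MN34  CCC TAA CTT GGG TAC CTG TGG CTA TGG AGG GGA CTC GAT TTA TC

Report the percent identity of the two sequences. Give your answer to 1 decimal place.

The sequences differ at positions 2 (A/C), 8 (G/T), 9 (G/T), 11 (C/G), 12 (T/G), 14 (G/A), 18 (C/G), 19 (C/T), 20 (C/G), 24 (T/A), 29 (T/G), 30 (T/G), 33 (T/A), 40 (C/T), 44 (A/C).
29 of the 44 sites match, so the percent identity is 29/44 × 100 = 65.9%.

65.9%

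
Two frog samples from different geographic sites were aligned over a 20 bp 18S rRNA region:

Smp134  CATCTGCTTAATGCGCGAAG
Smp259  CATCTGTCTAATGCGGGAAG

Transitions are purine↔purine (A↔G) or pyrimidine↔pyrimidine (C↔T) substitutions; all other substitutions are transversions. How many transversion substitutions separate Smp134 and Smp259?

Mismatches occur at site 7 (C↔T, transition), site 8 (T↔C, transition), site 16 (C↔G, transversion).
Of the 3 differences, 2 transitions and 1 transversion, so the answer is 1.

1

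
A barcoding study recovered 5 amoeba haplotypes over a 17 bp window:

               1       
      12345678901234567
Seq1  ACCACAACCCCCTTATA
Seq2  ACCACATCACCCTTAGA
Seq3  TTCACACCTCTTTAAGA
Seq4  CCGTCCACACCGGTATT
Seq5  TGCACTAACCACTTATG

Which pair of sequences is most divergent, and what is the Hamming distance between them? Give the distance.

Pairwise Hamming distances:
  Seq1 vs Seq2: 3
  Seq1 vs Seq3: 8
  Seq1 vs Seq4: 8
  Seq1 vs Seq5: 6
  Seq2 vs Seq3: 7
  Seq2 vs Seq4: 9
  Seq2 vs Seq5: 9
  Seq3 vs Seq4: 13
  Seq3 vs Seq5: 10
  Seq4 vs Seq5: 11
The largest is 13, between Seq3 and Seq4.

13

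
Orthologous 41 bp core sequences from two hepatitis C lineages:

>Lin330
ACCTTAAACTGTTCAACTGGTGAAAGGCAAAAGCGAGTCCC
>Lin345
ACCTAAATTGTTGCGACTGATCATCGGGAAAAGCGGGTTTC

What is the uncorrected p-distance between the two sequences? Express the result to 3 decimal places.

The sequences differ at positions 5 (T/A), 8 (A/T), 9 (C/T), 10 (T/G), 11 (G/T), 13 (T/G), 15 (A/G), 20 (G/A), 22 (G/C), 24 (A/T), 25 (A/C), 28 (C/G), 36 (A/G), 39 (C/T), 40 (C/T).
There are 15 differences over 41 sites, so p = 15/41 = 0.366.

0.366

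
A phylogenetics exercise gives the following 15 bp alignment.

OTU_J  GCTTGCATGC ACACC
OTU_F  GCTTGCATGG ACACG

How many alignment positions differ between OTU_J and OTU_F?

Mismatches occur at site 10 (C/G), site 15 (C/G).
That gives 2 mismatches out of 15 aligned sites, so the Hamming distance is 2.

2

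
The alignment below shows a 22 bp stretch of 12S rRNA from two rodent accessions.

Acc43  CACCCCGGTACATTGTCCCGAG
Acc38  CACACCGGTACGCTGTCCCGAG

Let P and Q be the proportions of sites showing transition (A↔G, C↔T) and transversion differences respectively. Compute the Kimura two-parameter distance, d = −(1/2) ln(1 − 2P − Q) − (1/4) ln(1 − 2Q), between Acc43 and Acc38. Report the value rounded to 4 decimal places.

0.1527

Differing sites — 4:C/A (Tv); 12:A/G (Ti); 13:T/C (Ti).
Of the 3 differences, 2 transitions and 1 transversion over 22 sites: P = 2/22 = 0.090909, Q = 1/22 = 0.045455.
d = −0.5·ln(0.772727) − 0.25·ln(0.909090) = −0.5·(-0.257829) − 0.25·(-0.095311) = 0.1527.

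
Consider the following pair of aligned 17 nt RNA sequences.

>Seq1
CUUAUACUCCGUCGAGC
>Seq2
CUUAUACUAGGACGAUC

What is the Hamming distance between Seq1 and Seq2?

The sequences differ at positions 9 (C/A), 10 (C/G), 12 (U/A), 16 (G/U).
That gives 4 mismatches out of 17 aligned sites, so the Hamming distance is 4.

4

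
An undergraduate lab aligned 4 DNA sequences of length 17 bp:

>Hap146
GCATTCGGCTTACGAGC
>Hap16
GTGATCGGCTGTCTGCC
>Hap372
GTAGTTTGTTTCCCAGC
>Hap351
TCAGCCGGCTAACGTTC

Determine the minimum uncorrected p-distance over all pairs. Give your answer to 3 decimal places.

Pairwise Hamming distances:
  Hap146 vs Hap16: 8
  Hap146 vs Hap372: 7
  Hap146 vs Hap351: 6
  Hap16 vs Hap372: 10
  Hap16 vs Hap351: 10
  Hap372 vs Hap351: 11
The smallest is 6 mismatches, between Hap146 and Hap351; p = 6/17 = 0.353.

0.353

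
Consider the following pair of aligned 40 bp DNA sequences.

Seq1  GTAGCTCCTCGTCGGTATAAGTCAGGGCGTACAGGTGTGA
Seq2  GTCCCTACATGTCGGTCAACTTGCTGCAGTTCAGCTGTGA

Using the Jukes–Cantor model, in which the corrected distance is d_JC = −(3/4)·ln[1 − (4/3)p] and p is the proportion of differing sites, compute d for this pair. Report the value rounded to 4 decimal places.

0.5716

Mismatches occur at site 3 (A/C), site 4 (G/C), site 7 (C/A), site 9 (T/A), site 10 (C/T), site 17 (A/C), site 18 (T/A), site 20 (A/C), site 21 (G/T), site 23 (C/G), site 24 (A/C), site 25 (G/T), site 27 (G/C), site 28 (C/A), site 31 (A/T), site 35 (G/C).
p = 16/40 = 0.400000.
d = −0.75 · ln(1 − (4/3)·0.400000) = −0.75 · ln(0.466667) = −0.75 · (-0.762139) = 0.5716.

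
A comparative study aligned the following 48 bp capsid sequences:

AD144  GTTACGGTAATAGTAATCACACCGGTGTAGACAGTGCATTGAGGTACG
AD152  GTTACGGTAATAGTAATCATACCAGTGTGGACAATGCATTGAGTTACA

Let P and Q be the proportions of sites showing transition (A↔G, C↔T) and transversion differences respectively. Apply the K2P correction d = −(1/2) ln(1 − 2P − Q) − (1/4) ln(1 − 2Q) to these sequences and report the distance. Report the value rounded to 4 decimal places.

0.1408

Differing sites — 20:C/T (Ti); 24:G/A (Ti); 29:A/G (Ti); 34:G/A (Ti); 44:G/T (Tv); 48:G/A (Ti).
Of the 6 differences, 5 transitions and 1 transversion over 48 sites: P = 5/48 = 0.104167, Q = 1/48 = 0.020833.
d = −0.5·ln(0.770833) − 0.25·ln(0.958334) = −0.5·(-0.260284) − 0.25·(-0.042559) = 0.1408.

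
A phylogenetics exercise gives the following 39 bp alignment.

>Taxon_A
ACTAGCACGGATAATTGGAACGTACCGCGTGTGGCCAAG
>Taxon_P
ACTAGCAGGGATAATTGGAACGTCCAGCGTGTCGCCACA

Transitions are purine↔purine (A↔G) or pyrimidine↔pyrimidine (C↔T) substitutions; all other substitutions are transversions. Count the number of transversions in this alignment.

Differing sites — 8:C/G (Tv); 24:A/C (Tv); 26:C/A (Tv); 33:G/C (Tv); 38:A/C (Tv); 39:G/A (Ti).
Of the 6 differences, 1 transition and 5 transversions, so the answer is 5.

5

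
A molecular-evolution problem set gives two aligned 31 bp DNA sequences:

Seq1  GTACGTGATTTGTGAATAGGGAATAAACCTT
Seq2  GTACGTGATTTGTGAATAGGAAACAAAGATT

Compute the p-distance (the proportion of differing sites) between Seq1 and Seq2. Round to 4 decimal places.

Differing sites — 21:G/A; 24:T/C; 28:C/G; 29:C/A.
There are 4 differences over 31 sites, so p = 4/31 = 0.1290.

0.1290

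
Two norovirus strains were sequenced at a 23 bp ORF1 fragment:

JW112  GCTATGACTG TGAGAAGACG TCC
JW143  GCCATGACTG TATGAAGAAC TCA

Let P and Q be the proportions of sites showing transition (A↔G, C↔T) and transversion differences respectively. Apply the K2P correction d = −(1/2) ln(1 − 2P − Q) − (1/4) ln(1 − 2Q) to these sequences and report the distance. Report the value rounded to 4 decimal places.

The sequences differ at positions 3 (T/C, transition), 12 (G/A, transition), 13 (A/T, transversion), 19 (C/A, transversion), 20 (G/C, transversion), 23 (C/A, transversion).
Of the 6 differences, 2 transitions and 4 transversions over 23 sites: P = 2/23 = 0.086957, Q = 4/23 = 0.173913.
d = −0.5·ln(0.652173) − 0.25·ln(0.652174) = −0.5·(-0.427445) − 0.25·(-0.427444) = 0.3206.

0.3206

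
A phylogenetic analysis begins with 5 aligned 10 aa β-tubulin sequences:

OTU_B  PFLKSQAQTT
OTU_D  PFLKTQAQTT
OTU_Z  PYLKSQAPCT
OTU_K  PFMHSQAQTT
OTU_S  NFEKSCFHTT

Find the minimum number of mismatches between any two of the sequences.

1

Pairwise Hamming distances:
  OTU_B vs OTU_D: 1
  OTU_B vs OTU_Z: 3
  OTU_B vs OTU_K: 2
  OTU_B vs OTU_S: 5
  OTU_D vs OTU_Z: 4
  OTU_D vs OTU_K: 3
  OTU_D vs OTU_S: 6
  OTU_Z vs OTU_K: 5
  OTU_Z vs OTU_S: 7
  OTU_K vs OTU_S: 6
The smallest is 1, between OTU_B and OTU_D.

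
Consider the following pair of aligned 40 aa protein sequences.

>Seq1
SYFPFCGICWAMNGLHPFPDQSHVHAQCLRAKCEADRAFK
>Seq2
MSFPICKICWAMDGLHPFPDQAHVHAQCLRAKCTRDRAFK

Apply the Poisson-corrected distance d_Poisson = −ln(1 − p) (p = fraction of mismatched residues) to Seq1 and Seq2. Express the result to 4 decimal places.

Differing sites — 1:S/M; 2:Y/S; 5:F/I; 7:G/K; 13:N/D; 22:S/A; 34:E/T; 35:A/R.
p = 8/40 = 0.200000.
d = −ln(1 − 0.200000) = −ln(0.800000) = 0.2231.

0.2231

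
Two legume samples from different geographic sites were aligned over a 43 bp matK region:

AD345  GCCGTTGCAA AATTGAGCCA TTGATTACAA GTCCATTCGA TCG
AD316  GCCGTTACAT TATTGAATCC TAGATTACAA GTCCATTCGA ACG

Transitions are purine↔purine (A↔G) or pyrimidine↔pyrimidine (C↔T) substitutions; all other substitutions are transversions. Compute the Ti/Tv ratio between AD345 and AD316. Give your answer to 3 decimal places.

The sequences differ at positions 7 (G/A, transition), 10 (A/T, transversion), 11 (A/T, transversion), 17 (G/A, transition), 18 (C/T, transition), 20 (A/C, transversion), 22 (T/A, transversion), 41 (T/A, transversion).
Of the 8 differences, 3 transitions and 5 transversions, so Ti/Tv = 3/5 = 0.600.

0.600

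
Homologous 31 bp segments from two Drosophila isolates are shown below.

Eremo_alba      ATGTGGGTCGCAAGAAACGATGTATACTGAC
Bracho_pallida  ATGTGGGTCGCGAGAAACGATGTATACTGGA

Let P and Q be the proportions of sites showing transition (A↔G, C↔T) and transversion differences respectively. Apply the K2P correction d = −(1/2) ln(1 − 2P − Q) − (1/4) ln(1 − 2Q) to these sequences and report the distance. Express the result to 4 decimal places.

0.1046

Mismatches occur at site 12 (A/G, transition), site 30 (A/G, transition), site 31 (C/A, transversion).
Of the 3 differences, 2 transitions and 1 transversion over 31 sites: P = 2/31 = 0.064516, Q = 1/31 = 0.032258.
d = −0.5·ln(0.838710) − 0.25·ln(0.935484) = −0.5·(-0.175890) − 0.25·(-0.066691) = 0.1046.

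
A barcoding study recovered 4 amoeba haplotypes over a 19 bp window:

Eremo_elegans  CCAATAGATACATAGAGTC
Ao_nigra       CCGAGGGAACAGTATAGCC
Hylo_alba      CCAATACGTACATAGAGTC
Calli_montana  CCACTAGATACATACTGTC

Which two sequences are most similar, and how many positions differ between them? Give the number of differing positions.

2

Pairwise Hamming distances:
  Eremo_elegans vs Ao_nigra: 9
  Eremo_elegans vs Hylo_alba: 2
  Eremo_elegans vs Calli_montana: 3
  Ao_nigra vs Hylo_alba: 11
  Ao_nigra vs Calli_montana: 11
  Hylo_alba vs Calli_montana: 5
The smallest is 2, between Eremo_elegans and Hylo_alba.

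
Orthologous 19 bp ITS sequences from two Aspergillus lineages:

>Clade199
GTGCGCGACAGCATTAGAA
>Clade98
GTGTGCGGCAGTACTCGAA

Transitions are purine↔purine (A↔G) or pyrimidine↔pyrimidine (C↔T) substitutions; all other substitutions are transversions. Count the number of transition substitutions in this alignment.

Mismatches occur at site 4 (C↔T, transition), site 8 (A↔G, transition), site 12 (C↔T, transition), site 14 (T↔C, transition), site 16 (A↔C, transversion).
Of the 5 differences, 4 transitions and 1 transversion, so the answer is 4.

4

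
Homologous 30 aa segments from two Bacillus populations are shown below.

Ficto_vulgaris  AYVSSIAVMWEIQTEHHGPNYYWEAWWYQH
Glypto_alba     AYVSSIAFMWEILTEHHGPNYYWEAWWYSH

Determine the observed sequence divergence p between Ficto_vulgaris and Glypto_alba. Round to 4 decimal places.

The sequences differ at positions 8 (V/F), 13 (Q/L), 29 (Q/S).
There are 3 differences over 30 sites, so p = 3/30 = 0.1000.

0.1000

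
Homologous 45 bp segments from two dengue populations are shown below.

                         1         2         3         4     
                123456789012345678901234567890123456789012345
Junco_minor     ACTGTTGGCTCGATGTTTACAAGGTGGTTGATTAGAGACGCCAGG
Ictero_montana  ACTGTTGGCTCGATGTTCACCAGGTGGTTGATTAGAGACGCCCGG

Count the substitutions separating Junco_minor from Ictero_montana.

Differing sites — 18:T/C; 21:A/C; 43:A/C.
That gives 3 mismatches out of 45 aligned sites, so the Hamming distance is 3.

3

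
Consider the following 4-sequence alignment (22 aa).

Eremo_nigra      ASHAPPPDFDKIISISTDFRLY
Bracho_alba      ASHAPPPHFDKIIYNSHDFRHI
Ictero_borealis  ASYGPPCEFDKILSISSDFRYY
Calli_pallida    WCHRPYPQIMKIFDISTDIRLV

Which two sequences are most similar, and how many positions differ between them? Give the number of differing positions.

Pairwise Hamming distances:
  Eremo_nigra vs Bracho_alba: 6
  Eremo_nigra vs Ictero_borealis: 7
  Eremo_nigra vs Calli_pallida: 11
  Bracho_alba vs Ictero_borealis: 10
  Bracho_alba vs Calli_pallida: 14
  Ictero_borealis vs Calli_pallida: 15
The smallest is 6, between Eremo_nigra and Bracho_alba.

6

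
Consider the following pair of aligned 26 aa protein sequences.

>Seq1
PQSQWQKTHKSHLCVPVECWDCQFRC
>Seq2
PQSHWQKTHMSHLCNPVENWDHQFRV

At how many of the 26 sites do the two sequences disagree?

The sequences differ at positions 4 (Q/H), 10 (K/M), 15 (V/N), 19 (C/N), 22 (C/H), 26 (C/V).
That gives 6 mismatches out of 26 aligned sites, so the Hamming distance is 6.

6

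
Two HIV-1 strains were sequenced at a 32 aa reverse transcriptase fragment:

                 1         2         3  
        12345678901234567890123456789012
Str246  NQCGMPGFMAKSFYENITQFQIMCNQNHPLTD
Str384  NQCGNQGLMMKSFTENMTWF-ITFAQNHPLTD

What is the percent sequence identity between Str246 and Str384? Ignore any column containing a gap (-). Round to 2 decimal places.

Excluding the 1 gap column leaves 31 comparable sites.
Mismatches occur at site 5 (M↔N), site 6 (P↔Q), site 8 (F↔L), site 10 (A↔M), site 14 (Y↔T), site 17 (I↔M), site 19 (Q↔W), site 23 (M↔T), site 24 (C↔F), site 25 (N↔A).
21 of the 31 comparable sites match, so the percent identity is 21/31 × 100 = 67.74%.

67.74%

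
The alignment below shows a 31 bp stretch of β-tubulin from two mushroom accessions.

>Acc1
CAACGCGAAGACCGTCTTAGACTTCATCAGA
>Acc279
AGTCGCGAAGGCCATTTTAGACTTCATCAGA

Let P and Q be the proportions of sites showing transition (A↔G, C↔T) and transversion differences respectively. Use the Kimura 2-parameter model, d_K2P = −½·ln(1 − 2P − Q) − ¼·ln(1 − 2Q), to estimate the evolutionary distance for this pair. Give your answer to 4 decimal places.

Mismatches occur at site 1 (C↔A, transversion), site 2 (A↔G, transition), site 3 (A↔T, transversion), site 11 (A↔G, transition), site 14 (G↔A, transition), site 16 (C↔T, transition).
Of the 6 differences, 4 transitions and 2 transversions over 31 sites: P = 4/31 = 0.129032, Q = 2/31 = 0.064516.
d = −0.5·ln(0.677420) − 0.25·ln(0.870968) = −0.5·(-0.389464) − 0.25·(-0.138150) = 0.2293.

0.2293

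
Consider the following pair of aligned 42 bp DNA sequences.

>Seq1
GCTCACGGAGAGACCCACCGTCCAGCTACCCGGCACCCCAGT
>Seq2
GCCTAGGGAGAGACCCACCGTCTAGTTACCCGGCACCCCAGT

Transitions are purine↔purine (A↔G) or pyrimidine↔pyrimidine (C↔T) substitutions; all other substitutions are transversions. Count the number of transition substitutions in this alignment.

Mismatches occur at site 3 (T/C, transition), site 4 (C/T, transition), site 6 (C/G, transversion), site 23 (C/T, transition), site 26 (C/T, transition).
Of the 5 differences, 4 transitions and 1 transversion, so the answer is 4.

4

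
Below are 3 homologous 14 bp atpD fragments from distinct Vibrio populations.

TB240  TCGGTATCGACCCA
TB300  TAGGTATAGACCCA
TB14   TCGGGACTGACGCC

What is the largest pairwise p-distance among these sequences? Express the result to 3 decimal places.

Pairwise Hamming distances:
  TB240 vs TB300: 2
  TB240 vs TB14: 5
  TB300 vs TB14: 6
The largest is 6 mismatches, between TB300 and TB14; p = 6/14 = 0.429.

0.429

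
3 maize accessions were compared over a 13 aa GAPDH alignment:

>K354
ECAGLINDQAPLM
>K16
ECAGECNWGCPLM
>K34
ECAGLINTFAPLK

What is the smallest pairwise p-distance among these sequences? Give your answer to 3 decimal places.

0.231

Pairwise Hamming distances:
  K354 vs K16: 5
  K354 vs K34: 3
  K16 vs K34: 6
The smallest is 3 mismatches, between K354 and K34; p = 3/13 = 0.231.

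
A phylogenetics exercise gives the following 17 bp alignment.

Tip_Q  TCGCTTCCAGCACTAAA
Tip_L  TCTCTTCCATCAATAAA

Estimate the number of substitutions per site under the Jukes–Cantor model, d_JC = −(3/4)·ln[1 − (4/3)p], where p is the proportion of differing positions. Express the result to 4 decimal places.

Differing sites — 3:G/T; 10:G/T; 13:C/A.
p = 3/17 = 0.176471.
d = −0.75 · ln(1 − (4/3)·0.176471) = −0.75 · ln(0.764705) = −0.75 · (-0.268265) = 0.2012.

0.2012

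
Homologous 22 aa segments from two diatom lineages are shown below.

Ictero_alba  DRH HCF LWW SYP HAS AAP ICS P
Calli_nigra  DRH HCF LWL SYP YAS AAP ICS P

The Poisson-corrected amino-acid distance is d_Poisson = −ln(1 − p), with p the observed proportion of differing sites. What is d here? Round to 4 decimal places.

0.0953

Differing sites — 9:W/L; 13:H/Y.
p = 2/22 = 0.090909.
d = −ln(1 − 0.090909) = −ln(0.909091) = 0.0953.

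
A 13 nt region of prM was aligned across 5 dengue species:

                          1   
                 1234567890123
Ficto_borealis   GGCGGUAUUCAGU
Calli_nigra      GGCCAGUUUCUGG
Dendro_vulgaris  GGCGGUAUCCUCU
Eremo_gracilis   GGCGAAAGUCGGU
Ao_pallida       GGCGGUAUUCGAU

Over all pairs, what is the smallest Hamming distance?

2

Pairwise Hamming distances:
  Ficto_borealis vs Calli_nigra: 6
  Ficto_borealis vs Dendro_vulgaris: 3
  Ficto_borealis vs Eremo_gracilis: 4
  Ficto_borealis vs Ao_pallida: 2
  Calli_nigra vs Dendro_vulgaris: 7
  Calli_nigra vs Eremo_gracilis: 6
  Calli_nigra vs Ao_pallida: 7
  Dendro_vulgaris vs Eremo_gracilis: 6
  Dendro_vulgaris vs Ao_pallida: 3
  Eremo_gracilis vs Ao_pallida: 4
The smallest is 2, between Ficto_borealis and Ao_pallida.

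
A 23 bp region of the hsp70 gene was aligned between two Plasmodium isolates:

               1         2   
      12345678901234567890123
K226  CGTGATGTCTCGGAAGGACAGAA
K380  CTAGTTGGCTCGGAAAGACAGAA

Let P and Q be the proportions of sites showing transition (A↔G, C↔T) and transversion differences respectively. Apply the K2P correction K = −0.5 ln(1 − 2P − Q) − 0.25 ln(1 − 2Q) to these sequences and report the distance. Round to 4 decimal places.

Mismatches occur at site 2 (G/T, transversion), site 3 (T/A, transversion), site 5 (A/T, transversion), site 8 (T/G, transversion), site 16 (G/A, transition).
Of the 5 differences, 1 transition and 4 transversions over 23 sites: P = 1/23 = 0.043478, Q = 4/23 = 0.173913.
d = −0.5·ln(0.739131) − 0.25·ln(0.652174) = −0.5·(-0.302280) − 0.25·(-0.427444) = 0.2580.

0.2580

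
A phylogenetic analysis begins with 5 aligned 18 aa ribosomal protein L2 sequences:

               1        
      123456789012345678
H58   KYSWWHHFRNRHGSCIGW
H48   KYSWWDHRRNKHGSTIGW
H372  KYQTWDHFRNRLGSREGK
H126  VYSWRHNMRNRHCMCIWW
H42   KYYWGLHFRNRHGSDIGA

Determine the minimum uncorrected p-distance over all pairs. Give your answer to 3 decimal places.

0.222

Pairwise Hamming distances:
  H58 vs H48: 4
  H58 vs H372: 7
  H58 vs H126: 7
  H58 vs H42: 5
  H48 vs H372: 8
  H48 vs H126: 10
  H48 vs H42: 7
  H372 vs H126: 14
  H372 vs H42: 8
  H126 vs H42: 11
The smallest is 4 mismatches, between H58 and H48; p = 4/18 = 0.222.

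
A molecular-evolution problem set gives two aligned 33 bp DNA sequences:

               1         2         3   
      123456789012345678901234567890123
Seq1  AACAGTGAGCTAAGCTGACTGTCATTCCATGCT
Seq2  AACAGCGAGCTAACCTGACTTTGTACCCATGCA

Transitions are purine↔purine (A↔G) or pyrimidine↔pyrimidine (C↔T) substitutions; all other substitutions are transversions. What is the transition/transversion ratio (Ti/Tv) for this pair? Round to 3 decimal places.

0.333

Mismatches occur at site 6 (T→C, transition), site 14 (G→C, transversion), site 21 (G→T, transversion), site 23 (C→G, transversion), site 24 (A→T, transversion), site 25 (T→A, transversion), site 26 (T→C, transition), site 33 (T→A, transversion).
Of the 8 differences, 2 transitions and 6 transversions, so Ti/Tv = 2/6 = 0.333.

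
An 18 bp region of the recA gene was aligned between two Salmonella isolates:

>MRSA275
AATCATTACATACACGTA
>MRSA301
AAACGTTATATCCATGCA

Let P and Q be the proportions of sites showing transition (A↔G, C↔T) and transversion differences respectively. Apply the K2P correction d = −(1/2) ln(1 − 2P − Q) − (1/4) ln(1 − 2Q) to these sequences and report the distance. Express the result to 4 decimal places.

Mismatches occur at site 3 (T→A, transversion), site 5 (A→G, transition), site 9 (C→T, transition), site 12 (A→C, transversion), site 15 (C→T, transition), site 17 (T→C, transition).
Of the 6 differences, 4 transitions and 2 transversions over 18 sites: P = 4/18 = 0.222222, Q = 2/18 = 0.111111.
d = −0.5·ln(0.444445) − 0.25·ln(0.777778) = −0.5·(-0.810929) − 0.25·(-0.251314) = 0.4683.

0.4683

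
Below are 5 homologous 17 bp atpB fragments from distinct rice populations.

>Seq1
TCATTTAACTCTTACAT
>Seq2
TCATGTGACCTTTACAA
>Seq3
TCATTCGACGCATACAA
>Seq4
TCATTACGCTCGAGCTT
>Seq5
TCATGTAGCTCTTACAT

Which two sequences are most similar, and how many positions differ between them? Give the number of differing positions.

Pairwise Hamming distances:
  Seq1 vs Seq2: 5
  Seq1 vs Seq3: 5
  Seq1 vs Seq4: 7
  Seq1 vs Seq5: 2
  Seq2 vs Seq3: 5
  Seq2 vs Seq4: 11
  Seq2 vs Seq5: 5
  Seq3 vs Seq4: 9
  Seq3 vs Seq5: 7
  Seq4 vs Seq5: 7
The smallest is 2, between Seq1 and Seq5.

2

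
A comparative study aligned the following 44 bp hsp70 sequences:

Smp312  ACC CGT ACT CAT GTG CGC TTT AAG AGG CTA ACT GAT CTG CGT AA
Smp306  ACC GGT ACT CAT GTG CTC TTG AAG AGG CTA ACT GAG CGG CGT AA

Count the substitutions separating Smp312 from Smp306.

The sequences differ at positions 4 (C/G), 17 (G/T), 21 (T/G), 36 (T/G), 38 (T/G).
That gives 5 mismatches out of 44 aligned sites, so the Hamming distance is 5.

5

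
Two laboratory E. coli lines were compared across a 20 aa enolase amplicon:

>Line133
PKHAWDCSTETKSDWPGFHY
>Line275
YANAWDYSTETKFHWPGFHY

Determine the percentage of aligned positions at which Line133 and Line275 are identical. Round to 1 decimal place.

70.0%

Differing sites — 1:P/Y; 2:K/A; 3:H/N; 7:C/Y; 13:S/F; 14:D/H.
14 of the 20 sites match, so the percent identity is 14/20 × 100 = 70.0%.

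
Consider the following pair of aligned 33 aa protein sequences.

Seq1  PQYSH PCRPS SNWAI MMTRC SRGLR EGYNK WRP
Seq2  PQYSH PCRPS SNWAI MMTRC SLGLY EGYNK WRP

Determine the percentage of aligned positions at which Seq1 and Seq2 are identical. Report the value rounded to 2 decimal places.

93.94%

Differing sites — 22:R/L; 25:R/Y.
31 of the 33 sites match, so the percent identity is 31/33 × 100 = 93.94%.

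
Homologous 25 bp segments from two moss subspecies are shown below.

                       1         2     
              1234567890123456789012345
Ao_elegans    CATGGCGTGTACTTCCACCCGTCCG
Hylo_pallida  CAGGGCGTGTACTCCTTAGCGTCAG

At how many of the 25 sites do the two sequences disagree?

7

Mismatches occur at site 3 (T/G), site 14 (T/C), site 16 (C/T), site 17 (A/T), site 18 (C/A), site 19 (C/G), site 24 (C/A).
That gives 7 mismatches out of 25 aligned sites, so the Hamming distance is 7.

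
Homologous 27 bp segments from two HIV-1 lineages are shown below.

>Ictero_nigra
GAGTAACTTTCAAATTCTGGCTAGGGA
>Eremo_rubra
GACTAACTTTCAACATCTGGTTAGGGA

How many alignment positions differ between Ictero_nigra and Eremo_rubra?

4

The sequences differ at positions 3 (G/C), 14 (A/C), 15 (T/A), 21 (C/T).
That gives 4 mismatches out of 27 aligned sites, so the Hamming distance is 4.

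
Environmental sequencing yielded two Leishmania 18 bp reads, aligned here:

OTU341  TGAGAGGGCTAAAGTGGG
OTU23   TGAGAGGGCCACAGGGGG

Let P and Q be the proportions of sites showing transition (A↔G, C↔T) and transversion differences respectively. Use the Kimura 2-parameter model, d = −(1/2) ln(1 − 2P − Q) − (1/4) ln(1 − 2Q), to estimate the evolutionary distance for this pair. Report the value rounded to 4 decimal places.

Mismatches occur at site 10 (T→C, transition), site 12 (A→C, transversion), site 15 (T→G, transversion).
Of the 3 differences, 1 transition and 2 transversions over 18 sites: P = 1/18 = 0.055556, Q = 2/18 = 0.111111.
d = −0.5·ln(0.777777) − 0.25·ln(0.777778) = −0.5·(-0.251315) − 0.25·(-0.251314) = 0.1885.

0.1885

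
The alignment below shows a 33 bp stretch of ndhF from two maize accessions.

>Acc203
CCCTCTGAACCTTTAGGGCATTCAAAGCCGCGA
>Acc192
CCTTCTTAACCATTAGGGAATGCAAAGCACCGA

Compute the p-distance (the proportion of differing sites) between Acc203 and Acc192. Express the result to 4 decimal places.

0.2121

Mismatches occur at site 3 (C/T), site 7 (G/T), site 12 (T/A), site 19 (C/A), site 22 (T/G), site 29 (C/A), site 30 (G/C).
There are 7 differences over 33 sites, so p = 7/33 = 0.2121.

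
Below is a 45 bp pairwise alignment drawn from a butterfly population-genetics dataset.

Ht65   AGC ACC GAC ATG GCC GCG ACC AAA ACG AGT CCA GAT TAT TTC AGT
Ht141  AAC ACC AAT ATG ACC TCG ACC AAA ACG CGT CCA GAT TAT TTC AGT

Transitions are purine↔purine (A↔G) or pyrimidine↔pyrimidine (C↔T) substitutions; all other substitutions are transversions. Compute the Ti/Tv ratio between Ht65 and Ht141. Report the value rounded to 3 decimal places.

2.000

Mismatches occur at site 2 (G/A, transition), site 7 (G/A, transition), site 9 (C/T, transition), site 13 (G/A, transition), site 16 (G/T, transversion), site 28 (A/C, transversion).
Of the 6 differences, 4 transitions and 2 transversions, so Ti/Tv = 4/2 = 2.000.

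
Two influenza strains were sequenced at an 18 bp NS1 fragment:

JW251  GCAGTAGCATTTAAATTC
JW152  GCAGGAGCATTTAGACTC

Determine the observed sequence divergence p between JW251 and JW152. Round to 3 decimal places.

0.167

Mismatches occur at site 5 (T→G), site 14 (A→G), site 16 (T→C).
There are 3 differences over 18 sites, so p = 3/18 = 0.167.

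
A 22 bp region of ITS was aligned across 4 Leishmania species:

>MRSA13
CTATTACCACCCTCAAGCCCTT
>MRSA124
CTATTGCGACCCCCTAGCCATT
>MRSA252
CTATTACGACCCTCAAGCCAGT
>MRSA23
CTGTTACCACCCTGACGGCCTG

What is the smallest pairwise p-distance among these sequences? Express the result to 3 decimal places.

Pairwise Hamming distances:
  MRSA13 vs MRSA124: 5
  MRSA13 vs MRSA252: 3
  MRSA13 vs MRSA23: 5
  MRSA124 vs MRSA252: 4
  MRSA124 vs MRSA23: 10
  MRSA252 vs MRSA23: 8
The smallest is 3 mismatches, between MRSA13 and MRSA252; p = 3/22 = 0.136.

0.136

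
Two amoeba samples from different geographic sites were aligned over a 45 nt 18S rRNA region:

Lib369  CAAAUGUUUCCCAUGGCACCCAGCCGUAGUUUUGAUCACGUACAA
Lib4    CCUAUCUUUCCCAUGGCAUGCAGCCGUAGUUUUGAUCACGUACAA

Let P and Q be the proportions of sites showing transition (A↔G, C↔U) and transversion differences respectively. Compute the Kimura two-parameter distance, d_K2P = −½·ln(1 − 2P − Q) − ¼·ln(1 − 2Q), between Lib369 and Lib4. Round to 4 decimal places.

Differing sites — 2:A/C (Tv); 3:A/U (Tv); 6:G/C (Tv); 19:C/U (Ti); 20:C/G (Tv).
Of the 5 differences, 1 transition and 4 transversions over 45 sites: P = 1/45 = 0.022222, Q = 4/45 = 0.088889.
d = −0.5·ln(0.866667) − 0.25·ln(0.822222) = −0.5·(-0.143100) − 0.25·(-0.195745) = 0.1205.

0.1205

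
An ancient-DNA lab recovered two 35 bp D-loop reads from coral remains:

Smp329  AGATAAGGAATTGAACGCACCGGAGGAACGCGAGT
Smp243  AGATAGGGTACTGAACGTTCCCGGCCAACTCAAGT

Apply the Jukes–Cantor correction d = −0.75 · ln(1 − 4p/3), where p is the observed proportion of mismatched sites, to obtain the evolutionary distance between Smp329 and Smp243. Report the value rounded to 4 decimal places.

0.4073

Mismatches occur at site 6 (A↔G), site 9 (A↔T), site 11 (T↔C), site 18 (C↔T), site 19 (A↔T), site 22 (G↔C), site 24 (A↔G), site 25 (G↔C), site 26 (G↔C), site 30 (G↔T), site 32 (G↔A).
p = 11/35 = 0.314286.
d = −0.75 · ln(1 − (4/3)·0.314286) = −0.75 · ln(0.580952) = −0.75 · (-0.543087) = 0.4073.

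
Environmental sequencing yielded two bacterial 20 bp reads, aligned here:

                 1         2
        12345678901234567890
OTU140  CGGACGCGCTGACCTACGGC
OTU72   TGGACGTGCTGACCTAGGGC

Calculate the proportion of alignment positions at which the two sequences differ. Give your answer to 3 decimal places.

Mismatches occur at site 1 (C→T), site 7 (C→T), site 17 (C→G).
There are 3 differences over 20 sites, so p = 3/20 = 0.150.

0.150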